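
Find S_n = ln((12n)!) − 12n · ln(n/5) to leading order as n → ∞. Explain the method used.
S_n ~ 12n · (ln 60 − 1) + O(ln n)

Stirling: ln((12n)!) = 12n ln(12n) − 12n + O(ln n).
  S_n = 12n ln(12n) − 12n − 12n ln(n/5) + O(ln n)
      = 12n ln(12n) − 12n ln n + 12n ln 5 − 12n + O(ln n)
      = 12n ln 12 + 12n ln 5 − 12n + O(ln n)
      = 12n (ln 60 − 1) + O(ln n).
Numerically ln(60) − 1 ≈ 3.0943.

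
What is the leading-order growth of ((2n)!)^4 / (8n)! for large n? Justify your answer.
((2n)!)^4/(8n)! ~ ((2π·2n)^(3/2) / 2) · 4^(−4·2n)  →  0

Write N = 2n. Stirling: N! ~ sqrt(2π N)(N/e)^N and (4N)! ~ sqrt(2π·4N)·(4N/e)^(4N).
  (N!)^4/(4N)! ~ (2π N)^(4/2) (N/e)^(4N) / [sqrt(2π·4N) (4N/e)^(4N)]
     = (2π N)^(4/2) / sqrt(2π·4N) · (N/(4N))^(4N)
     = (2π N)^((4−1)/2) / 2 · 4^(−4N).
Since 4^4 > 1, the factor 4^(−4N) decays exponentially, so the ratio → 0. Substituting N = 2n gives the stated form.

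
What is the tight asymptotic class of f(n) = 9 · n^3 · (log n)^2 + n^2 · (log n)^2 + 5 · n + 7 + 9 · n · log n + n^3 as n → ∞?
f(n) ∈ Θ(n^3 · (log n)^2)

Compare the terms by growth order. For large n, n^a · (log n)^b dominates n^a' · (log n)^b' iff a > a', or (a = a' and b > b'). Ranking the 6 terms shows the dominant one is 9 · n^3 · (log n)^2. Hence f(n) ∈ Θ(n^3 · (log n)^2).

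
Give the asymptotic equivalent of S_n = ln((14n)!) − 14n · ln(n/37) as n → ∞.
S_n ~ 14n · (ln 518 − 1) + O(ln n)

Stirling: ln((14n)!) = 14n ln(14n) − 14n + O(ln n).
  S_n = 14n ln(14n) − 14n − 14n ln(n/37) + O(ln n)
      = 14n ln(14n) − 14n ln n + 14n ln 37 − 14n + O(ln n)
      = 14n ln 14 + 14n ln 37 − 14n + O(ln n)
      = 14n (ln 518 − 1) + O(ln n).
Numerically ln(518) − 1 ≈ 5.2500.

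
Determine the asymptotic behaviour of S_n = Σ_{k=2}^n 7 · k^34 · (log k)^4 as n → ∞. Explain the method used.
S_n ~ n^35 · (log n)^4 / 5

By integral comparison, S_n = ∫_1^n 7 · x^34 · (log x)^4 dx + O(n^34 · (log n)^4). For the integral, the leading term of ∫_1^n x^34 (log x)^4 dx is n^35/35 · (log n)^4 (by repeated integration by parts; each step lowers the log-exponent and produces a relatively O(1/log n) correction). Hence S_n ~ n^35 · (log n)^4 / 5.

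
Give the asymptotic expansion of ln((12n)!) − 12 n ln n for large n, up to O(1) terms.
ln((12n)!) − 12 n ln n = 12(ln 12 − 1) n + (1/2) ln(2π·12n) + O(1/n)

Stirling: ln((12n)!) = 12n ln(12n) − 12n + (1/2) ln(2π·12n) + O(1/n).
Since 12n ln(12n) = 12n ln n + 12n ln 12, subtracting 12n ln n cancels the n ln n term exactly. What remains is 12(ln 12 − 1) n + (1/2) ln(2π·12n) + O(1/n).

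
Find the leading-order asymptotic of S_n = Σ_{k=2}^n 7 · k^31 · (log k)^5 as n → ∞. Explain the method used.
S_n ~ 7 · n^32 · (log n)^5 / 32

By integral comparison, S_n = ∫_1^n 7 · x^31 · (log x)^5 dx + O(n^31 · (log n)^5). For the integral, the leading term of ∫_1^n x^31 (log x)^5 dx is n^32/32 · (log n)^5 (by repeated integration by parts; each step lowers the log-exponent and produces a relatively O(1/log n) correction). Hence S_n ~ 7 · n^32 · (log n)^5 / 32.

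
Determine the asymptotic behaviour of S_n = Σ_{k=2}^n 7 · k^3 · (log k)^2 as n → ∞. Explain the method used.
S_n ~ 7 · n^4 · (log n)^2 / 4

By integral comparison, S_n = ∫_1^n 7 · x^3 · (log x)^2 dx + O(n^3 · (log n)^2). For the integral, the leading term of ∫_1^n x^3 (log x)^2 dx is n^4/4 · (log n)^2 (by repeated integration by parts; each step lowers the log-exponent and produces a relatively O(1/log n) correction). Hence S_n ~ 7 · n^4 · (log n)^2 / 4.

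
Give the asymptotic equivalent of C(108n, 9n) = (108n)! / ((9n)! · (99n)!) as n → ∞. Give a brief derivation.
C(108n, 9n) ~ (8916100448256/285311670611)^(9n) · sqrt(6/(11π·9n))

Write N = 9n. Apply Stirling to each factorial:
  (12N)! ~ sqrt(2π·12N) · (12N/e)^(12N),
  N! ~ sqrt(2π N) · (N/e)^N,
  (11N)! ~ sqrt(2π·11N) · (11N/e)^(11N).
The exponential factors combine to (12N)^(12N) / (N^N · (11N)^(11N)) = 12^(12N)/11^(11N) = (12^12/11^11)^N = (8916100448256/285311670611)^N.
The square-root prefactors combine to sqrt(2π·12N) / (sqrt(2π N)·sqrt(2π·11N)) = sqrt(12 / (2π·11·N)) = sqrt(6/(11π·9n)).
Substituting N = 9n: C(108n, 9n) ~ (8916100448256/285311670611)^(9n) · sqrt(6/(11π·9n)).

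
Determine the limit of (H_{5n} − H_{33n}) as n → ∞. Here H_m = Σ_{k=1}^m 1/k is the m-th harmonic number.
lim = ln(5/33)

Euler-Maclaurin gives H_m = ln m + γ + 1/(2m) + O(1/m^2). The γ and O(1/m) terms cancel in the difference:
  H_{5n} − H_{33n} = ln(5n) − ln(33n) + O(1/n) = ln(5/33) + O(1/n).
Hence the limit is ln(5/33).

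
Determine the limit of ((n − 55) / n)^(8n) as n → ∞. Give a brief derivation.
lim = e^(−440)

Rewrite as (1 − 55/n)^(8n). By the standard limit (1 + x/n)^n → e^x, we have (1 − 55/n)^n → e^(−55), and raising to the 8th power gives e^(−440).
More precisely, ln[(1 − 55/n)^(8n)] = 8n · ln(1 − 55/n) = 8n · (-55/n + O(1/n^2)) = -440 + O(1/n) → -440.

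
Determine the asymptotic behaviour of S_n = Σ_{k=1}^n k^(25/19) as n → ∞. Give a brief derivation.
S_n ~ (19/44) · n^(44/19)

Integral comparison: Σ_{k=1}^n k^(25/19) = ∫_0^n x^(25/19) dx + O(n^(25/19)). The integral is n^(1 + 25/19) / (1 + 25/19) = n^((25+19)/19) / ((25+19)/19) = (19/44) · n^(44/19).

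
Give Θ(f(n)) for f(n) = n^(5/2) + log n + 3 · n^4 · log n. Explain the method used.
f(n) ∈ Θ(n^4 · log n)

Compare the terms by growth order. For large n, n^a · (log n)^b dominates n^a' · (log n)^b' iff a > a', or (a = a' and b > b'). Ranking the 3 terms shows the dominant one is 3 · n^4 · log n. Hence f(n) ∈ Θ(n^4 · log n).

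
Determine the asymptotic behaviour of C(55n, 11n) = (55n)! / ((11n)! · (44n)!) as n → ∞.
C(55n, 11n) ~ (3125/256)^(11n) · sqrt(5/(8π·11n))

Write N = 11n. Apply Stirling to each factorial:
  (5N)! ~ sqrt(2π·5N) · (5N/e)^(5N),
  N! ~ sqrt(2π N) · (N/e)^N,
  (4N)! ~ sqrt(2π·4N) · (4N/e)^(4N).
The exponential factors combine to (5N)^(5N) / (N^N · (4N)^(4N)) = 5^(5N)/4^(4N) = (5^5/4^4)^N = (3125/256)^N.
The square-root prefactors combine to sqrt(2π·5N) / (sqrt(2π N)·sqrt(2π·4N)) = sqrt(5 / (2π·4·N)) = sqrt(5/(8π·11n)).
Substituting N = 11n: C(55n, 11n) ~ (3125/256)^(11n) · sqrt(5/(8π·11n)).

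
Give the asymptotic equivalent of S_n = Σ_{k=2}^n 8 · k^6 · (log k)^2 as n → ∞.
S_n ~ 8 · n^7 · (log n)^2 / 7

By integral comparison, S_n = ∫_1^n 8 · x^6 · (log x)^2 dx + O(n^6 · (log n)^2). For the integral, the leading term of ∫_1^n x^6 (log x)^2 dx is n^7/7 · (log n)^2 (by repeated integration by parts; each step lowers the log-exponent and produces a relatively O(1/log n) correction). Hence S_n ~ 8 · n^7 · (log n)^2 / 7.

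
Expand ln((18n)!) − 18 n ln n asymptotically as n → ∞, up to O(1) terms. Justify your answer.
ln((18n)!) − 18 n ln n = 18(ln 18 − 1) n + (1/2) ln(2π·18n) + O(1/n)

Stirling: ln((18n)!) = 18n ln(18n) − 18n + (1/2) ln(2π·18n) + O(1/n).
Since 18n ln(18n) = 18n ln n + 18n ln 18, subtracting 18n ln n cancels the n ln n term exactly. What remains is 18(ln 18 − 1) n + (1/2) ln(2π·18n) + O(1/n).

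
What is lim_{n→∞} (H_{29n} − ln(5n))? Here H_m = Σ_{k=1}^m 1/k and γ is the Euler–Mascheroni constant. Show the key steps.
lim = ln(29/5) + γ

By Euler-Maclaurin, H_m = ln m + γ + O(1/m). So
  H_{29n} − ln(5n) = ln(29n) + γ − ln(5n) + O(1/n)
                       = ln(29/5) + γ + O(1/n).
Hence the limit is ln(29/5) + γ.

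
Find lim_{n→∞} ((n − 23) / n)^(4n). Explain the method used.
lim = e^(−92)

Rewrite as (1 − 23/n)^(4n). By the standard limit (1 + x/n)^n → e^x, we have (1 − 23/n)^n → e^(−23), and raising to the 4th power gives e^(−92).
More precisely, ln[(1 − 23/n)^(4n)] = 4n · ln(1 − 23/n) = 4n · (-23/n + O(1/n^2)) = -92 + O(1/n) → -92.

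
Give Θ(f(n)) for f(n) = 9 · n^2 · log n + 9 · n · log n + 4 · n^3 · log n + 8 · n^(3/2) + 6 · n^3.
f(n) ∈ Θ(n^3 · log n)

Compare the terms by growth order. For large n, n^a · (log n)^b dominates n^a' · (log n)^b' iff a > a', or (a = a' and b > b'). Ranking the 5 terms shows the dominant one is 4 · n^3 · log n. Hence f(n) ∈ Θ(n^3 · log n).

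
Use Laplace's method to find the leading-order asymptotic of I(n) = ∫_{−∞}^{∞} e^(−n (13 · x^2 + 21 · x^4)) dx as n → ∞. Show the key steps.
I(n) ~ sqrt(π/(13n))

φ(x) = 13 · x^2 + 21 · x^4 has its unique global minimum at x* = 0 (since φ'(x) = 26x + 84x^3 = 0 only at x = 0 for real x with both coefficients positive, and φ → ∞ as |x| → ∞). At x* = 0, φ(0) = 0 and φ''(0) = 26. Laplace's method then gives
  I(n) ~ sqrt(2π / (n · φ''(0))) · e^(−n φ(0)) = sqrt(2π / (26n)) = sqrt(π/(13n)).
The 21 · x^4 term contributes only at subleading order (an O(1/n) relative correction).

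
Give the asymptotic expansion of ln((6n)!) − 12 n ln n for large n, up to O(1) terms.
ln((6n)!) − 12 n ln n = −6 n ln n + 6(ln 6 − 1) n + (1/2) ln(2π·6n) + O(1/n)

Stirling: ln((6n)!) = 6n ln(6n) − 6n + (1/2) ln(2π·6n) + O(1/n).
Expand 6n ln(6n) = 6n (ln n + ln 6) = 6n ln n + 6n ln 6.
Subtract 12n ln n: leading term is (6 − 12) n ln n = −6 n ln n. The next term is 6n ln 6 − 6n = 6(ln 6 − 1) n. Then the (1/2) ln(2π·6n) correction.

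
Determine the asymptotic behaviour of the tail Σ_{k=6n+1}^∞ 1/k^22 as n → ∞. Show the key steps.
Σ_{k>6n} 1/k^22 ~ 1/(21 · (6n)^21)

Compare to the integral: ∫_{6n}^∞ x^(−22) dx = [−x^(−21)/21]_{6n}^∞ = 1/((22−1)·(6n)^21). Euler-Maclaurin then gives
  Σ_{k>6n} 1/k^22 = ∫_{6n}^∞ dx/x^22 − 1/(2·(6n)^22) + O(1/(6n)^23).
(Equivalently this is ζ(22) − Σ_{k≤6n} 1/k^22.)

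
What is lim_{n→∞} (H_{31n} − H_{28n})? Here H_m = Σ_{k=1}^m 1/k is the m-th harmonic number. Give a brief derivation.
lim = ln(31/28)

Euler-Maclaurin gives H_m = ln m + γ + 1/(2m) + O(1/m^2). The γ and O(1/m) terms cancel in the difference:
  H_{31n} − H_{28n} = ln(31n) − ln(28n) + O(1/n) = ln(31/28) + O(1/n).
Hence the limit is ln(31/28).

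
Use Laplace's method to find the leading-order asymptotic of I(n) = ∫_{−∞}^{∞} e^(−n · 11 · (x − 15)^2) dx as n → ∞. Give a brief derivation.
I(n) = sqrt(π/(11n))

Here φ(x) = 11 · (x − 15)^2 has its unique minimum at x* = 15 with φ(x*) = 0 and φ''(x*) = 22. Laplace's method gives
  I(n) ~ e^(−n φ(x*)) · sqrt(2π / (n · φ''(x*))) = sqrt(2π / (22n)) = sqrt(π/(11n)).
This is exact: substituting u = (x − 15)·sqrt(11n) gives I(n) = (1/sqrt(11n)) ∫_{−∞}^{∞} e^(−u^2) du = sqrt(π/(11n)).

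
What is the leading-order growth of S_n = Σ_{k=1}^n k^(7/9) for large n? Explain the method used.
S_n ~ (9/16) · n^(16/9)

Integral comparison: Σ_{k=1}^n k^(7/9) = ∫_0^n x^(7/9) dx + O(n^(7/9)). The integral is n^(1 + 7/9) / (1 + 7/9) = n^((7+9)/9) / ((7+9)/9) = (9/16) · n^(16/9).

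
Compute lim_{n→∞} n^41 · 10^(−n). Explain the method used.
lim = 0

Exponentials with base > 1 dominate every fixed polynomial: for any fixed c, n^c / 10^n → 0 as n → ∞ (e.g. by the ratio test, or by writing 10^n = e^(n ln 10) and noting e^(n ln 10) / n^c → ∞). Hence n^41 · 10^(−n) = n^41 / 10^n → 0.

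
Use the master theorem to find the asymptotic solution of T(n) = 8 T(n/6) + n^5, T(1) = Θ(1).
T(n) = Θ(n^5)

log_6 8 ≈ 1.161. f(n) = n^5 dominates n^(log_6 8) since 5 > 1.161, and the regularity condition a·f(n/b) = 8·(n/6)^5 = (8/7776)·n^5 ≤ c·f(n) holds with c = 8/7776 ≈ 0.00103 < 1. So this is Case 3: T(n) = Θ(f(n)) = Θ(n^5).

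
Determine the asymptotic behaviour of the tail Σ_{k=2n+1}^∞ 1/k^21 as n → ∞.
Σ_{k>2n} 1/k^21 ~ 1/(20 · (2n)^20)

Compare to the integral: ∫_{2n}^∞ x^(−21) dx = [−x^(−20)/20]_{2n}^∞ = 1/((21−1)·(2n)^20). Euler-Maclaurin then gives
  Σ_{k>2n} 1/k^21 = ∫_{2n}^∞ dx/x^21 − 1/(2·(2n)^21) + O(1/(2n)^22).
(Equivalently this is ζ(21) − Σ_{k≤2n} 1/k^21.)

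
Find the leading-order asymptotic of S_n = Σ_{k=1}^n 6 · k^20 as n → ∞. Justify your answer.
S_n ~ 2 · n^21 / 7

By integral comparison (Euler-Maclaurin), Σ_{k=1}^n 6 · k^20 = 6 · ∫_0^n x^20 dx + O(n^20) = 6 · n^21/21 = 2 · n^21 / 7 + O(n^20). (Equivalently, Faulhaber's formula gives the same leading term.)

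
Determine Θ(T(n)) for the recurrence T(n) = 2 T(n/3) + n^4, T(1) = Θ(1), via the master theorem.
T(n) = Θ(n^4)

log_3 2 ≈ 0.631. f(n) = n^4 dominates n^(log_3 2) since 4 > 0.631, and the regularity condition a·f(n/b) = 2·(n/3)^4 = (2/81)·n^4 ≤ c·f(n) holds with c = 2/81 ≈ 0.0247 < 1. So this is Case 3: T(n) = Θ(f(n)) = Θ(n^4).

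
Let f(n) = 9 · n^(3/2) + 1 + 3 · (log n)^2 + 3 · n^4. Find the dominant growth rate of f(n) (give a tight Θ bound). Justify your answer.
f(n) ∈ Θ(n^4)

Compare the terms by growth order. For large n, n^a · (log n)^b dominates n^a' · (log n)^b' iff a > a', or (a = a' and b > b'). Ranking the 4 terms shows the dominant one is 3 · n^4. Hence f(n) ∈ Θ(n^4).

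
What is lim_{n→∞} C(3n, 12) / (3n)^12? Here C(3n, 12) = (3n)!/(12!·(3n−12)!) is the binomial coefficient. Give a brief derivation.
lim = 1/12! = 1/479001600

With N = 3n → ∞: C(N, 12) / N^12 = [N(N−1)…(N−11)] / (12! · N^12) = (1/12!) · 1 · (1 − 1/(3n)) · … · (1 − 11/(3n)). Each factor → 1 as N → ∞, so the limit is 1/12! = 1/479001600.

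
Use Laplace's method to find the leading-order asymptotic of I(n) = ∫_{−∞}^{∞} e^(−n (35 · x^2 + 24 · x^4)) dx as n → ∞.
I(n) ~ sqrt(π/(35n))

φ(x) = 35 · x^2 + 24 · x^4 has its unique global minimum at x* = 0 (since φ'(x) = 70x + 96x^3 = 0 only at x = 0 for real x with both coefficients positive, and φ → ∞ as |x| → ∞). At x* = 0, φ(0) = 0 and φ''(0) = 70. Laplace's method then gives
  I(n) ~ sqrt(2π / (n · φ''(0))) · e^(−n φ(0)) = sqrt(2π / (70n)) = sqrt(π/(35n)).
The 24 · x^4 term contributes only at subleading order (an O(1/n) relative correction).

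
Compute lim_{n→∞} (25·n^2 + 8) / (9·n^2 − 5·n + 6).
lim = 25/9

For large n the leading n^2 terms dominate both numerator and denominator. Dividing top and bottom by n^2, every other term tends to 0, leaving 25/9.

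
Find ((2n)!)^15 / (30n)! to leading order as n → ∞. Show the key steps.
((2n)!)^15/(30n)! ~ ((2π·2n)^(14/2) / sqrt(15)) · 15^(−15·2n)  →  0

Write N = 2n. Stirling: N! ~ sqrt(2π N)(N/e)^N and (15N)! ~ sqrt(2π·15N)·(15N/e)^(15N).
  (N!)^15/(15N)! ~ (2π N)^(15/2) (N/e)^(15N) / [sqrt(2π·15N) (15N/e)^(15N)]
     = (2π N)^(15/2) / sqrt(2π·15N) · (N/(15N))^(15N)
     = (2π N)^((15−1)/2) / sqrt(15) · 15^(−15N).
Since 15^15 > 1, the factor 15^(−15N) decays exponentially, so the ratio → 0. Substituting N = 2n gives the stated form.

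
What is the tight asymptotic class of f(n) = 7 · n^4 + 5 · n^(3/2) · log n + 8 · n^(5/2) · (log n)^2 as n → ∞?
f(n) ∈ Θ(n^4)

Compare the terms by growth order. For large n, n^a · (log n)^b dominates n^a' · (log n)^b' iff a > a', or (a = a' and b > b'). Ranking the 3 terms shows the dominant one is 7 · n^4. Hence f(n) ∈ Θ(n^4).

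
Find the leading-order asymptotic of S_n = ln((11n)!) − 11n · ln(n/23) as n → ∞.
S_n ~ 11n · (ln 253 − 1) + O(ln n)

Stirling: ln((11n)!) = 11n ln(11n) − 11n + O(ln n).
  S_n = 11n ln(11n) − 11n − 11n ln(n/23) + O(ln n)
      = 11n ln(11n) − 11n ln n + 11n ln 23 − 11n + O(ln n)
      = 11n ln 11 + 11n ln 23 − 11n + O(ln n)
      = 11n (ln 253 − 1) + O(ln n).
Numerically ln(253) − 1 ≈ 4.5334.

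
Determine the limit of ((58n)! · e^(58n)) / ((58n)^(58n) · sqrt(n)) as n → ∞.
lim = sqrt(2π·58)

Stirling: (58n)! ~ sqrt(2π·58n) · (58n/e)^(58n). Hence
  (58n)! · e^(58n) / (58n)^(58n) ~ sqrt(2π·58n).
Dividing by sqrt(n): sqrt(2π·58n) / sqrt(n) = sqrt(2π·58) · n^((1−1)/2), so the limit is sqrt(2π·58).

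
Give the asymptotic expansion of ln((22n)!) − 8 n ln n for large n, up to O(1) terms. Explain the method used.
ln((22n)!) − 8 n ln n = 14 n ln n + 22(ln 22 − 1) n + (1/2) ln(2π·22n) + O(1/n)

Stirling: ln((22n)!) = 22n ln(22n) − 22n + (1/2) ln(2π·22n) + O(1/n).
Expand 22n ln(22n) = 22n (ln n + ln 22) = 22n ln n + 22n ln 22.
Subtract 8n ln n: leading term is (22 − 8) n ln n = 14 n ln n. The next term is 22n ln 22 − 22n = 22(ln 22 − 1) n. Then the (1/2) ln(2π·22n) correction.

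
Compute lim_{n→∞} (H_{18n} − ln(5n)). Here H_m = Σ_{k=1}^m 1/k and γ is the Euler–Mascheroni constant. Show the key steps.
lim = ln(18/5) + γ

By Euler-Maclaurin, H_m = ln m + γ + O(1/m). So
  H_{18n} − ln(5n) = ln(18n) + γ − ln(5n) + O(1/n)
                       = ln(18/5) + γ + O(1/n).
Hence the limit is ln(18/5) + γ.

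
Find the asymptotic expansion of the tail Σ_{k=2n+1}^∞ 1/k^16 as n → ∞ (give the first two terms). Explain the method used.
Σ_{k>2n} 1/k^16 = 1/(15 · (2n)^15) − 1/(2 · (2n)^16) + O(1/(2n)^17)

Compare to the integral: ∫_{2n}^∞ x^(−16) dx = [−x^(−15)/15]_{2n}^∞ = 1/((16−1)·(2n)^15). The Euler-Maclaurin correction adds −f(2n)/2 = −1/(2·(2n)^16). Euler-Maclaurin then gives
  Σ_{k>2n} 1/k^16 = ∫_{2n}^∞ dx/x^16 − 1/(2·(2n)^16) + O(1/(2n)^17).
(Equivalently this is ζ(16) − Σ_{k≤2n} 1/k^16.)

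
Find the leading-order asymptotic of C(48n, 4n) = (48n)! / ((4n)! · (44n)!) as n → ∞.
C(48n, 4n) ~ (8916100448256/285311670611)^(4n) · sqrt(6/(11π·4n))

Write N = 4n. Apply Stirling to each factorial:
  (12N)! ~ sqrt(2π·12N) · (12N/e)^(12N),
  N! ~ sqrt(2π N) · (N/e)^N,
  (11N)! ~ sqrt(2π·11N) · (11N/e)^(11N).
The exponential factors combine to (12N)^(12N) / (N^N · (11N)^(11N)) = 12^(12N)/11^(11N) = (12^12/11^11)^N = (8916100448256/285311670611)^N.
The square-root prefactors combine to sqrt(2π·12N) / (sqrt(2π N)·sqrt(2π·11N)) = sqrt(12 / (2π·11·N)) = sqrt(6/(11π·4n)).
Substituting N = 4n: C(48n, 4n) ~ (8916100448256/285311670611)^(4n) · sqrt(6/(11π·4n)).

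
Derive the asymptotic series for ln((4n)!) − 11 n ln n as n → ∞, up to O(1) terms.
ln((4n)!) − 11 n ln n = −7 n ln n + 4(ln 4 − 1) n + (1/2) ln(2π·4n) + O(1/n)

Stirling: ln((4n)!) = 4n ln(4n) − 4n + (1/2) ln(2π·4n) + O(1/n).
Expand 4n ln(4n) = 4n (ln n + ln 4) = 4n ln n + 4n ln 4.
Subtract 11n ln n: leading term is (4 − 11) n ln n = −7 n ln n. The next term is 4n ln 4 − 4n = 4(ln 4 − 1) n. Then the (1/2) ln(2π·4n) correction.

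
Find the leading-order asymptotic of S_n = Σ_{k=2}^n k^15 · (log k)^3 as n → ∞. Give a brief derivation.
S_n ~ n^16 · (log n)^3 / 16

By integral comparison, S_n = ∫_1^n x^15 · (log x)^3 dx + O(n^15 · (log n)^3). For the integral, the leading term of ∫_1^n x^15 (log x)^3 dx is n^16/16 · (log n)^3 (by repeated integration by parts; each step lowers the log-exponent and produces a relatively O(1/log n) correction). Hence S_n ~ n^16 · (log n)^3 / 16.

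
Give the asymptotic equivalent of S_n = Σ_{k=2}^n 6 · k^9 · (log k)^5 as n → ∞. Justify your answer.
S_n ~ 3 · n^10 · (log n)^5 / 5

By integral comparison, S_n = ∫_1^n 6 · x^9 · (log x)^5 dx + O(n^9 · (log n)^5). For the integral, the leading term of ∫_1^n x^9 (log x)^5 dx is n^10/10 · (log n)^5 (by repeated integration by parts; each step lowers the log-exponent and produces a relatively O(1/log n) correction). Hence S_n ~ 3 · n^10 · (log n)^5 / 5.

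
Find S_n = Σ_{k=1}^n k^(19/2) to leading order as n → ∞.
S_n ~ (2/21) · n^(21/2)

Integral comparison: Σ_{k=1}^n k^(19/2) = ∫_0^n x^(19/2) dx + O(n^(19/2)). The integral is n^(1 + 19/2) / (1 + 19/2) = n^((19+2)/2) / ((19+2)/2) = (2/21) · n^(21/2).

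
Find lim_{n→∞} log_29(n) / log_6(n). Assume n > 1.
lim = ln(6) / ln(29) = log_29(6)

Change of base: log_29(n) = ln n / ln 29 and log_6(n) = ln n / ln 6. The ratio is (ln n / ln 29) · (ln 6 / ln n) = ln 6 / ln 29, a constant independent of n. So the limit is ln 6 / ln 29 = log_29(6).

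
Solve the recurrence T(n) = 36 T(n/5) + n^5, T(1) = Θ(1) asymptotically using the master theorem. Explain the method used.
T(n) = Θ(n^5)

log_5 36 ≈ 2.227. f(n) = n^5 dominates n^(log_5 36) since 5 > 2.227, and the regularity condition a·f(n/b) = 36·(n/5)^5 = (36/3125)·n^5 ≤ c·f(n) holds with c = 36/3125 ≈ 0.0115 < 1. So this is Case 3: T(n) = Θ(f(n)) = Θ(n^5).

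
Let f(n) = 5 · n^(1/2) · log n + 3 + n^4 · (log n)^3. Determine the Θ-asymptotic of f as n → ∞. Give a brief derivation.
f(n) ∈ Θ(n^4 · (log n)^3)

Compare the terms by growth order. For large n, n^a · (log n)^b dominates n^a' · (log n)^b' iff a > a', or (a = a' and b > b'). Ranking the 3 terms shows the dominant one is n^4 · (log n)^3. Hence f(n) ∈ Θ(n^4 · (log n)^3).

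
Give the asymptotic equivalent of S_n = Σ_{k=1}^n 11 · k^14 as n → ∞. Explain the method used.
S_n ~ 11 · n^15 / 15

By integral comparison (Euler-Maclaurin), Σ_{k=1}^n 11 · k^14 = 11 · ∫_0^n x^14 dx + O(n^14) = 11 · n^15/15 + O(n^14). (Equivalently, Faulhaber's formula gives the same leading term.)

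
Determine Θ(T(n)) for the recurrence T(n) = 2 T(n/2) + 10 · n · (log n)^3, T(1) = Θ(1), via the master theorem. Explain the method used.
T(n) = Θ(n · (log n)^4)

Here log_2 2 = 1 and f(n) = 10 · n · (log n)^3 = Θ(n^(log_2 2) · (log n)^3). This is the extended Case 2 of the master theorem (f matches the critical exponent up to log factors), giving T(n) = Θ(n^(log_2 2) · (log n)^(3+1)) = Θ(n · (log n)^4).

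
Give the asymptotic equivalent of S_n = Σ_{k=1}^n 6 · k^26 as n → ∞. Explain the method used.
S_n ~ 2 · n^27 / 9

By integral comparison (Euler-Maclaurin), Σ_{k=1}^n 6 · k^26 = 6 · ∫_0^n x^26 dx + O(n^26) = 6 · n^27/27 = 2 · n^27 / 9 + O(n^26). (Equivalently, Faulhaber's formula gives the same leading term.)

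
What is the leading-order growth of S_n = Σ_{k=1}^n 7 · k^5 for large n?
S_n ~ 7 · n^6 / 6

By integral comparison (Euler-Maclaurin), Σ_{k=1}^n 7 · k^5 = 7 · ∫_0^n x^5 dx + O(n^5) = 7 · n^6/6 + O(n^5). (Equivalently, Faulhaber's formula gives the same leading term.)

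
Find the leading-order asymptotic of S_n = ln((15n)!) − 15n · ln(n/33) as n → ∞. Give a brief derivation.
S_n ~ 15n · (ln 495 − 1) + O(ln n)

Stirling: ln((15n)!) = 15n ln(15n) − 15n + O(ln n).
  S_n = 15n ln(15n) − 15n − 15n ln(n/33) + O(ln n)
      = 15n ln(15n) − 15n ln n + 15n ln 33 − 15n + O(ln n)
      = 15n ln 15 + 15n ln 33 − 15n + O(ln n)
      = 15n (ln 495 − 1) + O(ln n).
Numerically ln(495) − 1 ≈ 5.2046.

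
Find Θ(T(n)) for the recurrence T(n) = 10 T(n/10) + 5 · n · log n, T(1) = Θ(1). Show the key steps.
T(n) = Θ(n · (log n)^2)

Here log_10 10 = 1 and f(n) = 5 · n · log n = Θ(n^(log_10 10) · (log n)^1). This is the extended Case 2 of the master theorem (f matches the critical exponent up to log factors), giving T(n) = Θ(n^(log_10 10) · (log n)^(1+1)) = Θ(n · (log n)^2).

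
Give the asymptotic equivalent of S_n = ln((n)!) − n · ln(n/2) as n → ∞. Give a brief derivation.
S_n ~ n · (ln 2 − 1) + O(ln n)

Stirling: ln((n)!) = n ln(n) − n + O(ln n).
  S_n = n ln(n) − n − n ln(n/2) + O(ln n)
      = n ln(n) − n ln n + n ln 2 − n + O(ln n)
      = n ln 2 − n + O(ln n)
      = n (ln 2 − 1) + O(ln n).
Numerically ln(2) − 1 ≈ -0.3069.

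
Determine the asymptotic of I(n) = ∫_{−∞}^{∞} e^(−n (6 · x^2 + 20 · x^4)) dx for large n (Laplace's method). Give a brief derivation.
I(n) ~ sqrt(π/(6n))

φ(x) = 6 · x^2 + 20 · x^4 has its unique global minimum at x* = 0 (since φ'(x) = 12x + 80x^3 = 0 only at x = 0 for real x with both coefficients positive, and φ → ∞ as |x| → ∞). At x* = 0, φ(0) = 0 and φ''(0) = 12. Laplace's method then gives
  I(n) ~ sqrt(2π / (n · φ''(0))) · e^(−n φ(0)) = sqrt(2π / (12n)) = sqrt(π/(6n)).
The 20 · x^4 term contributes only at subleading order (an O(1/n) relative correction).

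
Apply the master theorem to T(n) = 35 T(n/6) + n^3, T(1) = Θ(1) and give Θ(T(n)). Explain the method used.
T(n) = Θ(n^3)

log_6 35 ≈ 1.984. f(n) = n^3 dominates n^(log_6 35) since 3 > 1.984, and the regularity condition a·f(n/b) = 35·(n/6)^3 = (35/216)·n^3 ≤ c·f(n) holds with c = 35/216 ≈ 0.162 < 1. So this is Case 3: T(n) = Θ(f(n)) = Θ(n^3).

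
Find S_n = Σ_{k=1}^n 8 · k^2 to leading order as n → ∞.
S_n ~ 8 · n^3 / 3

By integral comparison (Euler-Maclaurin), Σ_{k=1}^n 8 · k^2 = 8 · ∫_0^n x^2 dx + O(n^2) = 8 · n^3/3 + O(n^2). (Equivalently, Faulhaber's formula gives the same leading term.)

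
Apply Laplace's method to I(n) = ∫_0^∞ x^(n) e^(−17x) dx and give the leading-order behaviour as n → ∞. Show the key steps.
I(n) ~ (sqrt(2π·n) / 17) · (n/(17e))^(n)

Write the integrand as exp(n ln x − 17x) and set f(x) = n ln x − 17x. Then f'(x) = n/x − 17 = 0 at x* = n/17, and f''(x*) = −n/x*^2 = −17^2/(n). Laplace's method (interior maximum) gives
  I(n) ~ e^(f(x*)) · sqrt(2π / |f''(x*)|)
        = exp(n ln(n/17) − n) · sqrt(2π · n / 17^2)
        = (n/17)^(n) e^(−n) · sqrt(2π·n) / 17
        = (sqrt(2π·n) / 17) · (n/(17e))^(n).
This matches Γ(n+1)/17^(n+1) with Stirling applied to Γ.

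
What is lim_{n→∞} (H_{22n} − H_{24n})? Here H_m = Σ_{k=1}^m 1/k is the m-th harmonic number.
lim = ln(22/24) = ln(11/12)

Euler-Maclaurin gives H_m = ln m + γ + 1/(2m) + O(1/m^2). The γ and O(1/m) terms cancel in the difference:
  H_{22n} − H_{24n} = ln(22n) − ln(24n) + O(1/n) = ln(22/24) + O(1/n).
Hence the limit is ln(22/24) = ln(11/12).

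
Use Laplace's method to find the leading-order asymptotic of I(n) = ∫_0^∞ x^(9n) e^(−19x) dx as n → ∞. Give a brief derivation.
I(n) ~ (sqrt(2π·9n) / 19) · (9n/(19e))^(9n)

Write the integrand as exp(9n ln x − 19x) and set f(x) = 9n ln x − 19x. Then f'(x) = 9n/x − 19 = 0 at x* = 9n/19, and f''(x*) = −9n/x*^2 = −19^2/(9n). Laplace's method (interior maximum) gives
  I(n) ~ e^(f(x*)) · sqrt(2π / |f''(x*)|)
        = exp(9n ln(9n/19) − 9n) · sqrt(2π · 9n / 19^2)
        = (9n/19)^(9n) e^(−9n) · sqrt(2π·9n) / 19
        = (sqrt(2π·9n) / 19) · (9n/(19e))^(9n).
This matches Γ(9n+1)/19^(9n+1) with Stirling applied to Γ.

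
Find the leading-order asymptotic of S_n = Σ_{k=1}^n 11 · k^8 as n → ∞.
S_n ~ 11 · n^9 / 9

By integral comparison (Euler-Maclaurin), Σ_{k=1}^n 11 · k^8 = 11 · ∫_0^n x^8 dx + O(n^8) = 11 · n^9/9 + O(n^8). (Equivalently, Faulhaber's formula gives the same leading term.)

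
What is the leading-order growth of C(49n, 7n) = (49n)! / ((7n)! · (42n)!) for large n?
C(49n, 7n) ~ (823543/46656)^(7n) · sqrt(7/(12π·7n))

Write N = 7n. Apply Stirling to each factorial:
  (7N)! ~ sqrt(2π·7N) · (7N/e)^(7N),
  N! ~ sqrt(2π N) · (N/e)^N,
  (6N)! ~ sqrt(2π·6N) · (6N/e)^(6N).
The exponential factors combine to (7N)^(7N) / (N^N · (6N)^(6N)) = 7^(7N)/6^(6N) = (7^7/6^6)^N = (823543/46656)^N.
The square-root prefactors combine to sqrt(2π·7N) / (sqrt(2π N)·sqrt(2π·6N)) = sqrt(7 / (2π·6·N)) = sqrt(7/(12π·7n)).
Substituting N = 7n: C(49n, 7n) ~ (823543/46656)^(7n) · sqrt(7/(12π·7n)).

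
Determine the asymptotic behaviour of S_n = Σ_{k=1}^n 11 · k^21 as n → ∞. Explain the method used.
S_n ~ n^22 / 2

By integral comparison (Euler-Maclaurin), Σ_{k=1}^n 11 · k^21 = 11 · ∫_0^n x^21 dx + O(n^21) = 11 · n^22/22 = n^22 / 2 + O(n^21). (Equivalently, Faulhaber's formula gives the same leading term.)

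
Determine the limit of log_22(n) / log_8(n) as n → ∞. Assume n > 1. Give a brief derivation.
lim = ln(8) / ln(22) = log_22(8)

Change of base: log_22(n) = ln n / ln 22 and log_8(n) = ln n / ln 8. The ratio is (ln n / ln 22) · (ln 8 / ln n) = ln 8 / ln 22, a constant independent of n. So the limit is ln 8 / ln 22 = log_22(8).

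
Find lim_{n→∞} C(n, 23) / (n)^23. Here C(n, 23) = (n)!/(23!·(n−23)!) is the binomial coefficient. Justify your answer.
lim = 1/23! = 1/25852016738884976640000

With N = n → ∞: C(N, 23) / N^23 = [N(N−1)…(N−22)] / (23! · N^23) = (1/23!) · 1 · (1 − 1/n) · … · (1 − 22/n). Each factor → 1 as N → ∞, so the limit is 1/23! = 1/25852016738884976640000.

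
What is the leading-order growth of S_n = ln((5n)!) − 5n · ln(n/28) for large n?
S_n ~ 5n · (ln 140 − 1) + O(ln n)

Stirling: ln((5n)!) = 5n ln(5n) − 5n + O(ln n).
  S_n = 5n ln(5n) − 5n − 5n ln(n/28) + O(ln n)
      = 5n ln(5n) − 5n ln n + 5n ln 28 − 5n + O(ln n)
      = 5n ln 5 + 5n ln 28 − 5n + O(ln n)
      = 5n (ln 140 − 1) + O(ln n).
Numerically ln(140) − 1 ≈ 3.9416.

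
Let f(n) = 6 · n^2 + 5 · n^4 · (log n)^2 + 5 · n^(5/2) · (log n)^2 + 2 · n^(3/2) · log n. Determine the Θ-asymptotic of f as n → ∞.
f(n) ∈ Θ(n^4 · (log n)^2)

Compare the terms by growth order. For large n, n^a · (log n)^b dominates n^a' · (log n)^b' iff a > a', or (a = a' and b > b'). Ranking the 4 terms shows the dominant one is 5 · n^4 · (log n)^2. Hence f(n) ∈ Θ(n^4 · (log n)^2).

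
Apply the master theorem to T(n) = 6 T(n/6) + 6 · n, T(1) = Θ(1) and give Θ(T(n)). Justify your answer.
T(n) = Θ(n log n)

log_6 6 = 1, and f(n) = 6 · n = Θ(n^(log_6 6)). This is Case 2 of the master theorem: T(n) = Θ(f(n) · log n) = Θ(n log n).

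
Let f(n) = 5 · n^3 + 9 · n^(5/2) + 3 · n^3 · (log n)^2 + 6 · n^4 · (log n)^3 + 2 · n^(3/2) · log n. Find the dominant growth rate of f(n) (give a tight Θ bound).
f(n) ∈ Θ(n^4 · (log n)^3)

Compare the terms by growth order. For large n, n^a · (log n)^b dominates n^a' · (log n)^b' iff a > a', or (a = a' and b > b'). Ranking the 5 terms shows the dominant one is 6 · n^4 · (log n)^3. Hence f(n) ∈ Θ(n^4 · (log n)^3).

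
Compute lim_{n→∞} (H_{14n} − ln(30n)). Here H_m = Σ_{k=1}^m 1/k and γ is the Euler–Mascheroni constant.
lim = ln(7/15) + γ

By Euler-Maclaurin, H_m = ln m + γ + O(1/m). So
  H_{14n} − ln(30n) = ln(14n) + γ − ln(30n) + O(1/n)
                       = ln(14/30) + γ + O(1/n).
Hence the limit is ln(14/30) + γ (= ln(7/15)).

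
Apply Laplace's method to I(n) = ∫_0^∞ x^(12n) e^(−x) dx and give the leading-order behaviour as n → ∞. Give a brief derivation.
I(n) ~ sqrt(2π·12n) · (12n/e)^(12n)

Write the integrand as exp(12n ln x − x) and set f(x) = 12n ln x − x. Then f'(x) = 12n/x − 1 = 0 at x* = 12n, and f''(x*) = −12n/x*^2 = −1/(12n). Laplace's method (interior maximum) gives
  I(n) ~ e^(f(x*)) · sqrt(2π / |f''(x*)|)
        = exp(12n ln(12n) − 12n) · sqrt(2π · 12n)
        = (12n)^(12n) e^(−12n) · sqrt(2π·12n)
        = sqrt(2π·12n) · (12n/e)^(12n).
This matches Γ(12n+1) with Stirling applied to Γ.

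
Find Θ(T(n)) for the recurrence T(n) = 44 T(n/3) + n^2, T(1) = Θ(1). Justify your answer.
T(n) = Θ(n^(log_3 44))

Master theorem: compare f(n) = n^2 to n^(log_3 44) where log_3 44 ≈ 3.445. Since 2 < log_3 44, we have f(n) = O(n^(log_3 44 − ε)) for some ε > 0 — Case 1. Hence T(n) = Θ(n^(log_3 44)).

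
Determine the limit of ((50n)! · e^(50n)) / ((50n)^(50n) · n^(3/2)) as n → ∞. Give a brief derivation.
lim = 0

Stirling: (50n)! ~ sqrt(2π·50n) · (50n/e)^(50n). Hence
  (50n)! · e^(50n) / (50n)^(50n) ~ sqrt(2π·50n).
Dividing by n^(3/2): sqrt(2π·50n) / n^(3/2) = sqrt(2π·50) · n^((1−3)/2), so the expression behaves like sqrt(2π·50) · n^((1−3)/2) → 0.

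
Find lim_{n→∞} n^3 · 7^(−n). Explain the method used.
lim = 0

Exponentials with base > 1 dominate every fixed polynomial: for any fixed c, n^c / 7^n → 0 as n → ∞ (e.g. by the ratio test, or by writing 7^n = e^(n ln 7) and noting e^(n ln 7) / n^c → ∞). Hence n^3 · 7^(−n) = n^3 / 7^n → 0.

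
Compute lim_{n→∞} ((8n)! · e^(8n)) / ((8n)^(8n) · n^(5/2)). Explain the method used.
lim = 0

Stirling: (8n)! ~ sqrt(2π·8n) · (8n/e)^(8n). Hence
  (8n)! · e^(8n) / (8n)^(8n) ~ sqrt(2π·8n).
Dividing by n^(5/2): sqrt(2π·8n) / n^(5/2) = sqrt(2π·8) · n^((1−5)/2), so the expression behaves like sqrt(2π·8) · n^((1−5)/2) → 0.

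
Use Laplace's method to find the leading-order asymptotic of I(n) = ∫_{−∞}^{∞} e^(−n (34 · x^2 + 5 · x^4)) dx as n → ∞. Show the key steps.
I(n) ~ sqrt(π/(34n))

φ(x) = 34 · x^2 + 5 · x^4 has its unique global minimum at x* = 0 (since φ'(x) = 68x + 20x^3 = 0 only at x = 0 for real x with both coefficients positive, and φ → ∞ as |x| → ∞). At x* = 0, φ(0) = 0 and φ''(0) = 68. Laplace's method then gives
  I(n) ~ sqrt(2π / (n · φ''(0))) · e^(−n φ(0)) = sqrt(2π / (68n)) = sqrt(π/(34n)).
The 5 · x^4 term contributes only at subleading order (an O(1/n) relative correction).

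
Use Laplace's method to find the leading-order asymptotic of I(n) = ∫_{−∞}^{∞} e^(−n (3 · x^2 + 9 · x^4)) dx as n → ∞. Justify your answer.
I(n) ~ sqrt(π/(3n))

φ(x) = 3 · x^2 + 9 · x^4 has its unique global minimum at x* = 0 (since φ'(x) = 6x + 36x^3 = 0 only at x = 0 for real x with both coefficients positive, and φ → ∞ as |x| → ∞). At x* = 0, φ(0) = 0 and φ''(0) = 6. Laplace's method then gives
  I(n) ~ sqrt(2π / (n · φ''(0))) · e^(−n φ(0)) = sqrt(2π / (6n)) = sqrt(π/(3n)).
The 9 · x^4 term contributes only at subleading order (an O(1/n) relative correction).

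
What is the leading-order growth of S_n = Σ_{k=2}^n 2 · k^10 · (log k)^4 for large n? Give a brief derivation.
S_n ~ 2 · n^11 · (log n)^4 / 11

By integral comparison, S_n = ∫_1^n 2 · x^10 · (log x)^4 dx + O(n^10 · (log n)^4). For the integral, the leading term of ∫_1^n x^10 (log x)^4 dx is n^11/11 · (log n)^4 (by repeated integration by parts; each step lowers the log-exponent and produces a relatively O(1/log n) correction). Hence S_n ~ 2 · n^11 · (log n)^4 / 11.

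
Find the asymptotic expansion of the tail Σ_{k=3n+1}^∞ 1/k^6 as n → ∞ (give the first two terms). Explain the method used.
Σ_{k>3n} 1/k^6 = 1/(5 · (3n)^5) − 1/(2 · (3n)^6) + O(1/(3n)^7)

Compare to the integral: ∫_{3n}^∞ x^(−6) dx = [−x^(−5)/5]_{3n}^∞ = 1/((6−1)·(3n)^5). The Euler-Maclaurin correction adds −f(3n)/2 = −1/(2·(3n)^6). Euler-Maclaurin then gives
  Σ_{k>3n} 1/k^6 = ∫_{3n}^∞ dx/x^6 − 1/(2·(3n)^6) + O(1/(3n)^7).
(Equivalently this is ζ(6) − Σ_{k≤3n} 1/k^6.)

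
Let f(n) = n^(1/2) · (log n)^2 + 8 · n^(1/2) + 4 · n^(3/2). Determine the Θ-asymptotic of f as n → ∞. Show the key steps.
f(n) ∈ Θ(n^(3/2))

Compare the terms by growth order. For large n, n^a · (log n)^b dominates n^a' · (log n)^b' iff a > a', or (a = a' and b > b'). Ranking the 3 terms shows the dominant one is 4 · n^(3/2). Hence f(n) ∈ Θ(n^(3/2)).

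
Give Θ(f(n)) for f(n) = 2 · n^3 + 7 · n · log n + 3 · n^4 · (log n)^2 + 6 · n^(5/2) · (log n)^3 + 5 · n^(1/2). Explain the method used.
f(n) ∈ Θ(n^4 · (log n)^2)

Compare the terms by growth order. For large n, n^a · (log n)^b dominates n^a' · (log n)^b' iff a > a', or (a = a' and b > b'). Ranking the 5 terms shows the dominant one is 3 · n^4 · (log n)^2. Hence f(n) ∈ Θ(n^4 · (log n)^2).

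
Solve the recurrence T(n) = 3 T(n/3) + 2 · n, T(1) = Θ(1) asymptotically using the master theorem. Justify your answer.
T(n) = Θ(n log n)

log_3 3 = 1, and f(n) = 2 · n = Θ(n^(log_3 3)). This is Case 2 of the master theorem: T(n) = Θ(f(n) · log n) = Θ(n log n).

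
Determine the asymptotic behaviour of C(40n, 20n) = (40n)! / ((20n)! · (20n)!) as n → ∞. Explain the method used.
C(40n, 20n) ~ (4)^(20n) · sqrt(1/(π·20n))

Write N = 20n. Apply Stirling to each factorial:
  (2N)! ~ sqrt(2π·2N) · (2N/e)^(2N),
  N! ~ sqrt(2π N) · (N/e)^N,
  (1N)! ~ sqrt(2π·1N) · (1N/e)^(1N).
The exponential factors combine to (2N)^(2N) / (N^N · (1N)^(1N)) = 2^(2N)/1^(1N) = (2^2/1^1)^N = (4)^N.
The square-root prefactors combine to sqrt(2π·2N) / (sqrt(2π N)·sqrt(2π·1N)) = sqrt(2 / (2π·1·N)) = sqrt(1/(π·20n)).
Substituting N = 20n: C(40n, 20n) ~ (4)^(20n) · sqrt(1/(π·20n)).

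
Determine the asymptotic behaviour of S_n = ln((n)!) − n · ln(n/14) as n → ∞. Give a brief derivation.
S_n ~ n · (ln 14 − 1) + O(ln n)

Stirling: ln((n)!) = n ln(n) − n + O(ln n).
  S_n = n ln(n) − n − n ln(n/14) + O(ln n)
      = n ln(n) − n ln n + n ln 14 − n + O(ln n)
      = n ln 14 − n + O(ln n)
      = n (ln 14 − 1) + O(ln n).
Numerically ln(14) − 1 ≈ 1.6391.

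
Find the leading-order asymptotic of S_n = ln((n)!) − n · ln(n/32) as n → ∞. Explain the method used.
S_n ~ n · (ln 32 − 1) + O(ln n)

Stirling: ln((n)!) = n ln(n) − n + O(ln n).
  S_n = n ln(n) − n − n ln(n/32) + O(ln n)
      = n ln(n) − n ln n + n ln 32 − n + O(ln n)
      = n ln 32 − n + O(ln n)
      = n (ln 32 − 1) + O(ln n).
Numerically ln(32) − 1 ≈ 2.4657.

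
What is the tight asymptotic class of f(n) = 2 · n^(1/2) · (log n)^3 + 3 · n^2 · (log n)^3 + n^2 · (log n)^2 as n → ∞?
f(n) ∈ Θ(n^2 · (log n)^3)

Compare the terms by growth order. For large n, n^a · (log n)^b dominates n^a' · (log n)^b' iff a > a', or (a = a' and b > b'). Ranking the 3 terms shows the dominant one is 3 · n^2 · (log n)^3. Hence f(n) ∈ Θ(n^2 · (log n)^3).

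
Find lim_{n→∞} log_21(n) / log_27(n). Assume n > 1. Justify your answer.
lim = ln(27) / ln(21) = log_21(27)

Change of base: log_21(n) = ln n / ln 21 and log_27(n) = ln n / ln 27. The ratio is (ln n / ln 21) · (ln 27 / ln n) = ln 27 / ln 21, a constant independent of n. So the limit is ln 27 / ln 21 = log_21(27).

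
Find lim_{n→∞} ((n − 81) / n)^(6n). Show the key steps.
lim = e^(−486)

Rewrite as (1 − 81/n)^(6n). By the standard limit (1 + x/n)^n → e^x, we have (1 − 81/n)^n → e^(−81), and raising to the 6th power gives e^(−486).
More precisely, ln[(1 − 81/n)^(6n)] = 6n · ln(1 − 81/n) = 6n · (-81/n + O(1/n^2)) = -486 + O(1/n) → -486.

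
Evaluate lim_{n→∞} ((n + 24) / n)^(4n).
lim = e^96

Rewrite as (1 + 24/n)^(4n). By the standard limit (1 + x/n)^n → e^x, we have (1 + 24/n)^n → e^24, and raising to the 4th power gives e^96.
More precisely, ln[(1 + 24/n)^(4n)] = 4n · ln(1 + 24/n) = 4n · (24/n + O(1/n^2)) = 96 + O(1/n) → 96.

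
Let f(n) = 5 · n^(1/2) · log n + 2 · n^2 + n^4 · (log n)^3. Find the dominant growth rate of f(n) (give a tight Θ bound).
f(n) ∈ Θ(n^4 · (log n)^3)

Compare the terms by growth order. For large n, n^a · (log n)^b dominates n^a' · (log n)^b' iff a > a', or (a = a' and b > b'). Ranking the 3 terms shows the dominant one is n^4 · (log n)^3. Hence f(n) ∈ Θ(n^4 · (log n)^3).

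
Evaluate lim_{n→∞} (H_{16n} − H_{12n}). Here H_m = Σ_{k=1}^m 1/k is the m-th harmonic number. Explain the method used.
lim = ln(16/12) = ln(4/3)

Euler-Maclaurin gives H_m = ln m + γ + 1/(2m) + O(1/m^2). The γ and O(1/m) terms cancel in the difference:
  H_{16n} − H_{12n} = ln(16n) − ln(12n) + O(1/n) = ln(16/12) + O(1/n).
Hence the limit is ln(16/12) = ln(4/3).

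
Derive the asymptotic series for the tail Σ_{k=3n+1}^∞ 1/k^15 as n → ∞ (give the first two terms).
Σ_{k>3n} 1/k^15 = 1/(14 · (3n)^14) − 1/(2 · (3n)^15) + O(1/(3n)^16)

Compare to the integral: ∫_{3n}^∞ x^(−15) dx = [−x^(−14)/14]_{3n}^∞ = 1/((15−1)·(3n)^14). The Euler-Maclaurin correction adds −f(3n)/2 = −1/(2·(3n)^15). Euler-Maclaurin then gives
  Σ_{k>3n} 1/k^15 = ∫_{3n}^∞ dx/x^15 − 1/(2·(3n)^15) + O(1/(3n)^16).
(Equivalently this is ζ(15) − Σ_{k≤3n} 1/k^15.)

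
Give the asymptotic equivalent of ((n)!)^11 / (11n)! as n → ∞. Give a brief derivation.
((n)!)^11/(11n)! ~ ((2π·n)^(10/2) / sqrt(11)) · 11^(−11·n)  →  0

Write N = n. Stirling: N! ~ sqrt(2π N)(N/e)^N and (11N)! ~ sqrt(2π·11N)·(11N/e)^(11N).
  (N!)^11/(11N)! ~ (2π N)^(11/2) (N/e)^(11N) / [sqrt(2π·11N) (11N/e)^(11N)]
     = (2π N)^(11/2) / sqrt(2π·11N) · (N/(11N))^(11N)
     = (2π N)^((11−1)/2) / sqrt(11) · 11^(−11N).
Since 11^11 > 1, the factor 11^(−11N) decays exponentially, so the ratio → 0. Substituting N = n gives the stated form.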